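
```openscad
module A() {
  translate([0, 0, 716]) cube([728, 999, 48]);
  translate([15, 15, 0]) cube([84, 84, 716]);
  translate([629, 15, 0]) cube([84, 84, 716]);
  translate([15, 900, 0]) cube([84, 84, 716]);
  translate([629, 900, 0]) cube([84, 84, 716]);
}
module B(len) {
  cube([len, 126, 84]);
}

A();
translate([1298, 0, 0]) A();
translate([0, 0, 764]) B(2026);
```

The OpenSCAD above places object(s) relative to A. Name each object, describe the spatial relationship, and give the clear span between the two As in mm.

A is a table. B is a beam. A beam spans the tops of two tables. The clear span between the two tables is 570 mm.

Second table starts at x = 1298; first ends at x = 728; clear span = 1298 − 728 = 570 mm.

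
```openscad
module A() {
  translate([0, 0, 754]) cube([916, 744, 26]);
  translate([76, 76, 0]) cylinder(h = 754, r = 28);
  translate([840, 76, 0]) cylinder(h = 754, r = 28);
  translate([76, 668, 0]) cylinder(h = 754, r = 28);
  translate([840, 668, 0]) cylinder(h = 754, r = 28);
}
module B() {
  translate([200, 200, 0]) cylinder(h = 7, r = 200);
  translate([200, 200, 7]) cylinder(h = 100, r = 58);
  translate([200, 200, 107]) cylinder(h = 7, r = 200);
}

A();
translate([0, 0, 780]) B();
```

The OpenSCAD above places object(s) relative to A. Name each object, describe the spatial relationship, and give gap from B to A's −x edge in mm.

The spool's min-x is at 0; the table's min-x is 0; gap = 0 mm.

A is a table. B is a spool. The spool is on top of the table. The gap from the spool to the table's −x edge is 0 mm.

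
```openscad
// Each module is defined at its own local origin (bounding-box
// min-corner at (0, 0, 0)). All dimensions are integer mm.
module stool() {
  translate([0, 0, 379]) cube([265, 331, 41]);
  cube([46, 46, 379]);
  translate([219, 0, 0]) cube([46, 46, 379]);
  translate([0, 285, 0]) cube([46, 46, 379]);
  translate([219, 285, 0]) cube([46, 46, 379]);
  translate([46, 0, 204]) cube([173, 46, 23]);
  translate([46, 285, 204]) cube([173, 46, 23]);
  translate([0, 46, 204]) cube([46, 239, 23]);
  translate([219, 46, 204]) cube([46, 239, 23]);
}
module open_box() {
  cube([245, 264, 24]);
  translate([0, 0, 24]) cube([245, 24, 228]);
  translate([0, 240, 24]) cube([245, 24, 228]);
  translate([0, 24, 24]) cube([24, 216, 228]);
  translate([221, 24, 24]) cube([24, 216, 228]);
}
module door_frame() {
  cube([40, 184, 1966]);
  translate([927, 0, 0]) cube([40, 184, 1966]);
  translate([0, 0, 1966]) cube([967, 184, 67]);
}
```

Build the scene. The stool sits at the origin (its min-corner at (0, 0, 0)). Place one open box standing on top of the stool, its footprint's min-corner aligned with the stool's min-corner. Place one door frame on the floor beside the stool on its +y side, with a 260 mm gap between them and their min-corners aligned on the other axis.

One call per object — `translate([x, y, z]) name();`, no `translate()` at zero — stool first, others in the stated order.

stool();
translate([0, 0, 420]) open_box();
translate([0, 591, 0]) door_frame();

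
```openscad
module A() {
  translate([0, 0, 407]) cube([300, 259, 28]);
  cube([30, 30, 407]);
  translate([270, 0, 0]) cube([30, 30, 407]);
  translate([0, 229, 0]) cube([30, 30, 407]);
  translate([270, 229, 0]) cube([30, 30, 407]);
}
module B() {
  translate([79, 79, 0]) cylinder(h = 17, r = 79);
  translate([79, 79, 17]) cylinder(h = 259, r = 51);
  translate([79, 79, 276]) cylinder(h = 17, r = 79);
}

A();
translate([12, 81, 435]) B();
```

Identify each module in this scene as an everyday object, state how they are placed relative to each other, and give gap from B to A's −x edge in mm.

A is a stool. B is a spool. The spool is on top of the stool. The gap from the spool to the stool's −x edge is 12 mm.

The spool's min-x is at 12; the stool's min-x is 0; gap = 12 mm.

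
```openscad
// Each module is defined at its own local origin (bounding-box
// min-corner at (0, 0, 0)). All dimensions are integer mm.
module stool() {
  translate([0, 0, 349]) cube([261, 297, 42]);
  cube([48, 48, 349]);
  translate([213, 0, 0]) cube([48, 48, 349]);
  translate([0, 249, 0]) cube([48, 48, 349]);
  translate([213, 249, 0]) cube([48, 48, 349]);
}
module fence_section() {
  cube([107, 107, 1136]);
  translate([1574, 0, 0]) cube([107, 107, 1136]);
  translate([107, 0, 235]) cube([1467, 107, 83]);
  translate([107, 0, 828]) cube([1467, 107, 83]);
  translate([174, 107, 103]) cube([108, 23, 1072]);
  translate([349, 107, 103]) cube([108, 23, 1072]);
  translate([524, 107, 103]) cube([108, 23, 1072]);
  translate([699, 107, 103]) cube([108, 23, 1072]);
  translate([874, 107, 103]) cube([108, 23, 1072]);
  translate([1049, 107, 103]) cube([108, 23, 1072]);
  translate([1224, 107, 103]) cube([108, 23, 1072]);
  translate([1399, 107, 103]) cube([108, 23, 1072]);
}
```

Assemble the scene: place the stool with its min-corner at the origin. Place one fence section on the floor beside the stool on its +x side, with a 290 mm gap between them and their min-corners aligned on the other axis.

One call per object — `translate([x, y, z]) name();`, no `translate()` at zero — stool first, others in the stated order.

stool();
translate([551, 0, 0]) fence_section();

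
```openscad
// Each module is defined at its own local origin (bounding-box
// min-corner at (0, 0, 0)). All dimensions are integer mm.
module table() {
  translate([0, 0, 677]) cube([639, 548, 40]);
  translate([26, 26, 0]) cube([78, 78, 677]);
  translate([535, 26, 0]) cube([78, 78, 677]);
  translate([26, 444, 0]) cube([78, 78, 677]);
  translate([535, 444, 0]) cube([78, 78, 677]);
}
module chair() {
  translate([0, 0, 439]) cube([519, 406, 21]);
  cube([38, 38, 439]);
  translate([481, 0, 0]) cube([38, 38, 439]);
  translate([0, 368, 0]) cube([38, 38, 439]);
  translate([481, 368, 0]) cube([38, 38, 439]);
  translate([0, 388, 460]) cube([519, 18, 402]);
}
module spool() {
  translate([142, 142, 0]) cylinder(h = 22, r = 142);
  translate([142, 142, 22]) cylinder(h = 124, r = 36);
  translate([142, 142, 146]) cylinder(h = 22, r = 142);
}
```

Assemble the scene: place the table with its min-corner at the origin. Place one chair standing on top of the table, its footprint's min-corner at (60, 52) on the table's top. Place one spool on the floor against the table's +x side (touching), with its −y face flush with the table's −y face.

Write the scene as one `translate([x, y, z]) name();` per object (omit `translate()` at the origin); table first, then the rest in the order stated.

table();
translate([60, 52, 717]) chair();
translate([639, 0, 0]) spool();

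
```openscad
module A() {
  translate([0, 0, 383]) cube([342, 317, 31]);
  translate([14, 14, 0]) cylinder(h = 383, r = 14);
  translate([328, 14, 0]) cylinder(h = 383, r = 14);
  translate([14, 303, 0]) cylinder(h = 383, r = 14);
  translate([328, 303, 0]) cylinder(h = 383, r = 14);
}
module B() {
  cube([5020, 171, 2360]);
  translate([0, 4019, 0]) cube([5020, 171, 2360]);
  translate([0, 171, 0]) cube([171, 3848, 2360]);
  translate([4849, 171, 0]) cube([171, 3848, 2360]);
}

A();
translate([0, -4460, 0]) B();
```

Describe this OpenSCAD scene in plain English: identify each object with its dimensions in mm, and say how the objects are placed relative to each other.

A is a four-legged stool. The seat is a 342×317×31 mm slab whose top surface is at z = 414 mm; four round legs, each 28 mm in diameter, run from the floor (z = 0) to the underside of the seat, each leg's axis is inset half a diameter from the nearest pair of seat edges (so the leg's bounding box is flush with the corner).

B is a box-shaped house frame (walls only): outside footprint 5020×4190 mm, wall height 2360 mm, wall thickness 171 mm. The two y-facing walls run the full x-width; the two x-facing walls fit between the inner faces of the y-facing walls.

The house frame is on the floor beside the stool on its −y side.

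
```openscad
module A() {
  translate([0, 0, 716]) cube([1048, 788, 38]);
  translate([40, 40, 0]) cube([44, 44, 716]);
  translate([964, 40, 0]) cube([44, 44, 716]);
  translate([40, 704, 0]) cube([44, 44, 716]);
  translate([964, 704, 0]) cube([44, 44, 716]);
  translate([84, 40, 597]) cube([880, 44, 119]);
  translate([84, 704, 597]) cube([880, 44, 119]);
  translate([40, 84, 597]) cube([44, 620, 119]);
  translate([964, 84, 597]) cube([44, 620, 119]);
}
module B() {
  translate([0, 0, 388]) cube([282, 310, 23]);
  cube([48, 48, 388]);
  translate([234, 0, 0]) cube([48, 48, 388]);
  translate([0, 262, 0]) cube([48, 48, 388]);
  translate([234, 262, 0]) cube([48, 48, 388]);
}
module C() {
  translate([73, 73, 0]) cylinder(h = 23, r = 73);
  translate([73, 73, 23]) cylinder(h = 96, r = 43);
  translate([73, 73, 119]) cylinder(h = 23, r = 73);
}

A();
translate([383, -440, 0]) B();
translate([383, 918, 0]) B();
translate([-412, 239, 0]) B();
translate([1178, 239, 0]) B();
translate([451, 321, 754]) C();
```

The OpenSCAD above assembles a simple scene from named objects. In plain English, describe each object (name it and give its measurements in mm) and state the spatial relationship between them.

A is a table: top 1048 mm (x) × 788 mm (y), 38 mm thick, upper face at z = 754 mm, on four 44×44 mm square legs, each inset 40 mm from the nearest pair of top edges, running from z = 0 to the bottom of the top. Four apron rails, 44 mm thick and 119 mm tall, run between adjacent legs with their top edges flush with the underside of the top and their outer faces flush with the legs' outer faces.

B is a simple wooden stool: a rectangular seat 282 mm (x) by 310 mm (y), 23 mm thick, top face at z = 411 mm, on four square legs, each 48×48 mm in cross-section. The legs rest on z = 0, each flush with a corner of the seat.

C is a spool: two coaxial disc flanges of radius 73 mm and thickness 23 mm, joined by a core cylinder of radius 43 mm and height 96 mm. The lower flange rests on z = 0 and the three cylinders share a vertical axis.

Four stools sit around the table at the −y, +y, −x, +x sides. The spool is on top of the table, centred.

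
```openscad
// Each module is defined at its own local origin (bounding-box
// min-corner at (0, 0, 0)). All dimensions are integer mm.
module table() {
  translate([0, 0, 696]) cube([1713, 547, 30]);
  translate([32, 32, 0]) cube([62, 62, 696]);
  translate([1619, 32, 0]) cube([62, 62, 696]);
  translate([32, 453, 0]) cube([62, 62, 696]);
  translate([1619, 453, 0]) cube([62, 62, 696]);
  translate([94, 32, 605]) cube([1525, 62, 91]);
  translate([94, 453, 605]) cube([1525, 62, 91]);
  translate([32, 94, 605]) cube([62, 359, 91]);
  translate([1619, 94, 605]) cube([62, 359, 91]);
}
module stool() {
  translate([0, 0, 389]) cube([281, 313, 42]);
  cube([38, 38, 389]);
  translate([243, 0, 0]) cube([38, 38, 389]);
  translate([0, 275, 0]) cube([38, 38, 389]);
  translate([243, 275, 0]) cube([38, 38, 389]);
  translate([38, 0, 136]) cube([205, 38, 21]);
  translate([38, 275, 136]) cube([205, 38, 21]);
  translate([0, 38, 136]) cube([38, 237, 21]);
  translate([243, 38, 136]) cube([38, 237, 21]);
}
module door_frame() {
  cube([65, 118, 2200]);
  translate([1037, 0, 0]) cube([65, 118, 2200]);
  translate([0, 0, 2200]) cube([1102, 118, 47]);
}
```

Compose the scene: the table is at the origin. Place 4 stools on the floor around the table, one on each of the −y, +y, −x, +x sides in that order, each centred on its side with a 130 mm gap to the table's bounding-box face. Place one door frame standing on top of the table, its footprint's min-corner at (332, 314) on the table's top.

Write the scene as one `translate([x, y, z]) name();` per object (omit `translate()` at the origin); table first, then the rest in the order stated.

table();
translate([716, -443, 0]) stool();
translate([716, 677, 0]) stool();
translate([-411, 117, 0]) stool();
translate([1843, 117, 0]) stool();
translate([332, 314, 726]) door_frame();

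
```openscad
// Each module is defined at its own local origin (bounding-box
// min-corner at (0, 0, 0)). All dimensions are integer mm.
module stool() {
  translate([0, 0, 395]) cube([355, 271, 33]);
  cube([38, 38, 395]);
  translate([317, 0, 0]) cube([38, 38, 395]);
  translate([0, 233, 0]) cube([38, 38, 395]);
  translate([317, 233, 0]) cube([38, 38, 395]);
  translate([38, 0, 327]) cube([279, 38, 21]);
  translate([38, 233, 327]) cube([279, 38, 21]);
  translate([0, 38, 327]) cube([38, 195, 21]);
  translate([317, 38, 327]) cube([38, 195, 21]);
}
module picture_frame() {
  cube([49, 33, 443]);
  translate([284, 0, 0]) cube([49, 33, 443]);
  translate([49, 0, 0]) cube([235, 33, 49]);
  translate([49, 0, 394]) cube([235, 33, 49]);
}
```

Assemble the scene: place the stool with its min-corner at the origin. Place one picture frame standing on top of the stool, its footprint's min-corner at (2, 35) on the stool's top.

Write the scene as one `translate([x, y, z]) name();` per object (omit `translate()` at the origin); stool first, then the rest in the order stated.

stool();
translate([2, 35, 428]) picture_frame();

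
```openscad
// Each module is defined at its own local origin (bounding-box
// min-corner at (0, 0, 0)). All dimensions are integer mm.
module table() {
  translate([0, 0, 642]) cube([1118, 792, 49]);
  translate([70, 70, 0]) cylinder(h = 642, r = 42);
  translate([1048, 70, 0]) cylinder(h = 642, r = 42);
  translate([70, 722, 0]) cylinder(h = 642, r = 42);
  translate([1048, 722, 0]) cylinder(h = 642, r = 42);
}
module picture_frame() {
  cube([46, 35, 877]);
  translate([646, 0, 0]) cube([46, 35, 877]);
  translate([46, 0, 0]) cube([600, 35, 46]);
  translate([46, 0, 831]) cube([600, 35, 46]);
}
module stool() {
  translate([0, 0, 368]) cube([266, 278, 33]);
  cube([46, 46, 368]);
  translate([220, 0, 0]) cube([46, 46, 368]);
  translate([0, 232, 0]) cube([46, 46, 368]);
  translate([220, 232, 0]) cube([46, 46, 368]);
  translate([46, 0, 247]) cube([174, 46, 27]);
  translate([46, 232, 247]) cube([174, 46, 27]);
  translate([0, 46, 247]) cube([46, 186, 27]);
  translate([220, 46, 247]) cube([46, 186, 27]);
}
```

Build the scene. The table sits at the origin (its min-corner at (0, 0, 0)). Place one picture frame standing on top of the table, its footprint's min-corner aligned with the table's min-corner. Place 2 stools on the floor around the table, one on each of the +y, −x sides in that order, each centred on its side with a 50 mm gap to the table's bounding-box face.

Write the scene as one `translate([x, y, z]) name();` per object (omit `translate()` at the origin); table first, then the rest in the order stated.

table();
translate([0, 0, 691]) picture_frame();
translate([426, 842, 0]) stool();
translate([-316, 257, 0]) stool();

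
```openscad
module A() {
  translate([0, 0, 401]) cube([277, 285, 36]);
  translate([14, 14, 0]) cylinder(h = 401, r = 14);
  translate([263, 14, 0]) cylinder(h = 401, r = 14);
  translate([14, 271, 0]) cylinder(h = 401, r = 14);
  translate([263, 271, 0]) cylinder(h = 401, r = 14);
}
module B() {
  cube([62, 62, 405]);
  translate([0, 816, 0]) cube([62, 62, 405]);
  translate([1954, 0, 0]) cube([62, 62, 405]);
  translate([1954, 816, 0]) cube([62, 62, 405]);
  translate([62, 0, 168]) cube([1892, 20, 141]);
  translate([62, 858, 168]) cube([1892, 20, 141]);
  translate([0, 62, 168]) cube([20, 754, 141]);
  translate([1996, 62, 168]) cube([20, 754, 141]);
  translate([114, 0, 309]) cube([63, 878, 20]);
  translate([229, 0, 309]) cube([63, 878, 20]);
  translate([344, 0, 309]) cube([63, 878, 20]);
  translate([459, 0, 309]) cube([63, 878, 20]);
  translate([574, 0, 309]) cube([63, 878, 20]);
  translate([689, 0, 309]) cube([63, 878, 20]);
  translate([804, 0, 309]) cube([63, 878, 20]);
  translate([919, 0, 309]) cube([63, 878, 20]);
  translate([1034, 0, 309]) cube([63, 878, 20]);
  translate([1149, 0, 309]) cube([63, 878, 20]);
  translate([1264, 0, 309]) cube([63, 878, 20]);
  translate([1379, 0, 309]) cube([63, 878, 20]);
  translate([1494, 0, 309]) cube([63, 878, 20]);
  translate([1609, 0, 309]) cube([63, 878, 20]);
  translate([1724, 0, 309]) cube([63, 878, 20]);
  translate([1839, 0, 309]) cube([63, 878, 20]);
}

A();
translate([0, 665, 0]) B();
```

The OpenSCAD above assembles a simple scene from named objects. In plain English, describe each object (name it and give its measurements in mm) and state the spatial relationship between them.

A is a four-legged stool. The seat is 277×285 mm, 36 mm thick, top at z = 437 mm. It stands on four round legs, each 28 mm in diameter, from z = 0 to the seat underside, each leg's axis is inset half a diameter from the nearest pair of seat edges (so the leg's bounding box is flush with the corner).

B is a bed frame 2016 mm long (x) by 878 mm wide (y). Four 62×62 mm corner posts, 405 mm tall, at the corners of the footprint. Four rails of 20 mm thickness and 141 mm height run between adjacent posts with their undersides at z = 168 mm, their outer faces flush with the outside of the frame (the two x-running rails run between the posts' inner faces; the two y-running rails run between the posts' inner faces). 16 slats, each 63 mm wide (x) and 20 mm thick, lie across the top of the two x-running rails, running the full 878 mm width of the frame in y; the slats are evenly spaced along x between the inner faces of the end posts with equal gaps (rounded down to the nearest mm) at the −x end and between each pair — any rounding remainder accumulates at the +x end.

The bed frame is on the floor beside the stool on its +y side.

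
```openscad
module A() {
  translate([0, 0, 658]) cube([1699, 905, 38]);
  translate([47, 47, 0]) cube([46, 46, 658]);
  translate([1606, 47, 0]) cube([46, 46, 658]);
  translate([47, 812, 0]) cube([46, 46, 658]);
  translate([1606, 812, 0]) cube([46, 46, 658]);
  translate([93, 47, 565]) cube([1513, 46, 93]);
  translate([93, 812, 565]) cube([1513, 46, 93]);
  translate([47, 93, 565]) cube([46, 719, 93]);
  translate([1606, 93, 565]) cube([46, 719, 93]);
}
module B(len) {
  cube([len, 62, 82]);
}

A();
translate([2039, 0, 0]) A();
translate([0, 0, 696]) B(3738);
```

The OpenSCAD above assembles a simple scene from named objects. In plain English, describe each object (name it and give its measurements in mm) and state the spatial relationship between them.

A is a rectangular dining table. The top is 1699×905×38 mm with its upper surface at z = 696 mm. It stands on four 46×46 mm square legs, each inset 47 mm from the nearest pair of top edges, running from the floor to the underside of the top. Four apron rails, 46 mm thick and 93 mm tall, run between adjacent legs with their top edges flush with the underside of the top and their outer faces flush with the legs' outer faces.

B is a rectangular beam 3738 mm long (x), 62 mm deep (y), 82 mm thick (z).

The beam spans the tops of two tables placed 340 mm apart, resting at z = 696 mm.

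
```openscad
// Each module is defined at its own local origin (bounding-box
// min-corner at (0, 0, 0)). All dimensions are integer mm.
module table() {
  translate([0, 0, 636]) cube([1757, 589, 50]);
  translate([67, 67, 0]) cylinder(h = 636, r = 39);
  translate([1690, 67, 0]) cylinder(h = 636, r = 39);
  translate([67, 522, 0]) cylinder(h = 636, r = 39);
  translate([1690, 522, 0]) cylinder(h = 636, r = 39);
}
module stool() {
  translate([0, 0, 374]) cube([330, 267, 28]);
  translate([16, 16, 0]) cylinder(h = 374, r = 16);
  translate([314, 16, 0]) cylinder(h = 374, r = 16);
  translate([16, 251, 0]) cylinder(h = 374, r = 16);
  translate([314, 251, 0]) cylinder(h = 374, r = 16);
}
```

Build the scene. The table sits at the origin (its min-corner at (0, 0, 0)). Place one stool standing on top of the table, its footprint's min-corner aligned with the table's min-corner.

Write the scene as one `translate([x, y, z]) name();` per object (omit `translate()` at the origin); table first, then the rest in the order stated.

table();
translate([0, 0, 686]) stool();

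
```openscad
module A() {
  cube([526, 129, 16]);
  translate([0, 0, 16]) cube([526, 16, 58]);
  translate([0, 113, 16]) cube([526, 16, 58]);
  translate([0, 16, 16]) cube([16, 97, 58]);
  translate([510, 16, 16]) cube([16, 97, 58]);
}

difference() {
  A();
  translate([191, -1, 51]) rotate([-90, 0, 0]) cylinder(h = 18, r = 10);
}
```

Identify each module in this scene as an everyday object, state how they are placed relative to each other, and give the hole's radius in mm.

A is an open box. The open box has a circular hole through its front wall. The hole's radius is 10 mm.

The subtracted cylinder has r = 10 mm.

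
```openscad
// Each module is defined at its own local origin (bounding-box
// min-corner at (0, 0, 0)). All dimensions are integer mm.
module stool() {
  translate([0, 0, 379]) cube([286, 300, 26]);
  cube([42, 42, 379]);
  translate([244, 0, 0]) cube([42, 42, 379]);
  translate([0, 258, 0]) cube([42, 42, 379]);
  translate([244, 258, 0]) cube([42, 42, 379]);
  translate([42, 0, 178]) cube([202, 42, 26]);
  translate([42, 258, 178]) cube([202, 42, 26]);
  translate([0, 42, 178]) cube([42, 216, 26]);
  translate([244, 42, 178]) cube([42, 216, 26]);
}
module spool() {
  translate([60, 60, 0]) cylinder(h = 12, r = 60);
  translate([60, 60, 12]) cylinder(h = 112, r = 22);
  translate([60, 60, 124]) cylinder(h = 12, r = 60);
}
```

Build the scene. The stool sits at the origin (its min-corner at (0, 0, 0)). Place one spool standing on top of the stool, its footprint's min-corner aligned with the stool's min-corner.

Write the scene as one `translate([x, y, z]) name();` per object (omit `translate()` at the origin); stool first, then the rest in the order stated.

stool();
translate([0, 0, 405]) spool();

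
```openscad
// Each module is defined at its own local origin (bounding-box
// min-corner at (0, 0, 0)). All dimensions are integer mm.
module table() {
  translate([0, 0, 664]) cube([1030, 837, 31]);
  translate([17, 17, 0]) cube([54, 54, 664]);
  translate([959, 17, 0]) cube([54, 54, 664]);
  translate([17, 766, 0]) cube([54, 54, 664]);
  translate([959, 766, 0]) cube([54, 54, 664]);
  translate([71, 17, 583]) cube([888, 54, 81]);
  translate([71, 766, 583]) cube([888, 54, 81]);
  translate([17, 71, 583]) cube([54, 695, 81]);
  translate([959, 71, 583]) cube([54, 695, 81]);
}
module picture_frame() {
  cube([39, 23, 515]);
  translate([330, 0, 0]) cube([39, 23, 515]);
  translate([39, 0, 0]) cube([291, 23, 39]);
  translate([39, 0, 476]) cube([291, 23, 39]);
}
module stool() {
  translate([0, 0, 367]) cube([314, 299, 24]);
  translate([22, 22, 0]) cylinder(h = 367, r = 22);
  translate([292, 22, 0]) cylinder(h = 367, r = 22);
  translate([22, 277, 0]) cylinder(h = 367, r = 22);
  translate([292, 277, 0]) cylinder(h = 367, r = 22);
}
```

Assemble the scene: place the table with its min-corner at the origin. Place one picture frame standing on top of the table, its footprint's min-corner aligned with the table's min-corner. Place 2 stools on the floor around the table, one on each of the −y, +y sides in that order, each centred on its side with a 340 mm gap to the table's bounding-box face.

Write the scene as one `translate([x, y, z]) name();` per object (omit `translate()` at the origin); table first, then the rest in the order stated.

table();
translate([0, 0, 695]) picture_frame();
translate([358, -639, 0]) stool();
translate([358, 1177, 0]) stool();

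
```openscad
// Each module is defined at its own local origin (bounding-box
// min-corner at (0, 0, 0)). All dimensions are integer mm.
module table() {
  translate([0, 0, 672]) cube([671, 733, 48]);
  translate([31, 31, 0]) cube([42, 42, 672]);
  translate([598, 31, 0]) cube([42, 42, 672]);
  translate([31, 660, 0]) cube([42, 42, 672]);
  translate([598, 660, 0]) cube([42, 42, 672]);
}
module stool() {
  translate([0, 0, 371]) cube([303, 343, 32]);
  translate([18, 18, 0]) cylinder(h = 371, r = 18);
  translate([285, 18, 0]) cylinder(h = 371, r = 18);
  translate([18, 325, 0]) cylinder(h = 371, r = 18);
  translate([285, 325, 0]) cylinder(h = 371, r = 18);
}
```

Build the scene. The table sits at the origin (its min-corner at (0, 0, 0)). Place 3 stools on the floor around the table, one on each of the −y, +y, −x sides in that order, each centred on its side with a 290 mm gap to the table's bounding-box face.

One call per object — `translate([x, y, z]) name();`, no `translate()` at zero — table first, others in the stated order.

table();
translate([184, -633, 0]) stool();
translate([184, 1023, 0]) stool();
translate([-593, 195, 0]) stool();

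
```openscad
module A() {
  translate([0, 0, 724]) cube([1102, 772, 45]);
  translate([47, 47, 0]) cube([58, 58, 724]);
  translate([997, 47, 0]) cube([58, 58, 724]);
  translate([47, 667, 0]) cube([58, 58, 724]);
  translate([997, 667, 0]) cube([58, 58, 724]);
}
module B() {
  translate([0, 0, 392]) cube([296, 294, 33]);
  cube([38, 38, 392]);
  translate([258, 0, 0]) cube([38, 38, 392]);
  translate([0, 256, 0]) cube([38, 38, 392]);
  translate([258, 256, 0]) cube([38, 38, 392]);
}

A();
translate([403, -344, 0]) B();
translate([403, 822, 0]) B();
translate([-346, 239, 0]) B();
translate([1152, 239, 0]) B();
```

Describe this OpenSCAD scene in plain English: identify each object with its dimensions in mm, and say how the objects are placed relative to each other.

A is a rectangular dining table. The top is 1102×772×45 mm with its upper surface at z = 769 mm. It stands on four 58×58 mm square legs, each inset 47 mm from the nearest pair of top edges, running from the floor to the underside of the top.

B is a four-legged stool. The seat is a 296×294×33 mm slab whose top surface is at z = 425 mm; four square legs, each 38×38 mm in cross-section, run from the floor (z = 0) to the underside of the seat, each flush with a corner of the seat.

Four stools sit around the table at the −y, +y, −x, +x sides.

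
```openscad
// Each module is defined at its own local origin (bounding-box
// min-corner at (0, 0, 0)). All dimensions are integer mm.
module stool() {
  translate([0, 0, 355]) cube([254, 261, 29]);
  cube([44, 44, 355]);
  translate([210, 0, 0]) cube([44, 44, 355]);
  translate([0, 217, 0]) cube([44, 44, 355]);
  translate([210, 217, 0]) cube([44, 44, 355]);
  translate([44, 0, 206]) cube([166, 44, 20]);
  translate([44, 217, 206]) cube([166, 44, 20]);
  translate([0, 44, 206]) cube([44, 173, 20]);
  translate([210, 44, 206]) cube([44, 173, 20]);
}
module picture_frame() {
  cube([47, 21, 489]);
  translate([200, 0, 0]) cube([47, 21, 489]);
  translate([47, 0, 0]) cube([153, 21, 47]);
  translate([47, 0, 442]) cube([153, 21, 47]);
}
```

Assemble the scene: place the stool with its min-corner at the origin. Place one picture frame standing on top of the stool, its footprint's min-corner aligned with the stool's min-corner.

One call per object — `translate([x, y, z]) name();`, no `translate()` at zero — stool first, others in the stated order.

stool();
translate([0, 0, 384]) picture_frame();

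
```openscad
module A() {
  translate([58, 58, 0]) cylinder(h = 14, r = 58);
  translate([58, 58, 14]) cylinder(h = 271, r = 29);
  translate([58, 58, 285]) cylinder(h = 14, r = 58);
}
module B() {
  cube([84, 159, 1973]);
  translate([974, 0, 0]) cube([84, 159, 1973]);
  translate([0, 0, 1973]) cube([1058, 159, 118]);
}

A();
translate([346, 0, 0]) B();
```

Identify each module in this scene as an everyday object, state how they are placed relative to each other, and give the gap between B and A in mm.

A is a spool. B is a door frame. The door frame is on the floor beside the spool on its +x side. The gap between the door frame and the spool is 230 mm.

The door frame's nearest face is 230 mm from the spool's +x face.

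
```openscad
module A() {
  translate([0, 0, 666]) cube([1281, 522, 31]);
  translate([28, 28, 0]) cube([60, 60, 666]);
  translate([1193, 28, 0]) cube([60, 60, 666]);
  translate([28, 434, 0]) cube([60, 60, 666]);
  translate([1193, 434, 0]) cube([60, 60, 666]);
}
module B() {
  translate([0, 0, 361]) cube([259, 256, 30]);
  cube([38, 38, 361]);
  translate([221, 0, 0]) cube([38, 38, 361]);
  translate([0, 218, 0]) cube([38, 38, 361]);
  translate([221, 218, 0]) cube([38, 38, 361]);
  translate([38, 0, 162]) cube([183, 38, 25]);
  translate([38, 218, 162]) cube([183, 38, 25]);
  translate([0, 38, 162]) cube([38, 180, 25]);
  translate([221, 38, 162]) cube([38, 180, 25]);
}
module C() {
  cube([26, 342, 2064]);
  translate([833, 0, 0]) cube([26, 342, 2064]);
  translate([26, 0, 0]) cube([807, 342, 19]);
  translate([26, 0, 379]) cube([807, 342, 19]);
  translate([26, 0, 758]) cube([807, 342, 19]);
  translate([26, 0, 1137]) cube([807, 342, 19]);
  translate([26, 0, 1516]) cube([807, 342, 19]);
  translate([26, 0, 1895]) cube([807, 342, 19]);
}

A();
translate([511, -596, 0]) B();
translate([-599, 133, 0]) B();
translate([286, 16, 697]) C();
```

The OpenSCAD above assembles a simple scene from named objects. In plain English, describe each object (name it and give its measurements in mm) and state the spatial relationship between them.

A is a rectangular dining table. The top is 1281×522×31 mm with its upper surface at z = 697 mm. It stands on four 60×60 mm square legs, each inset 28 mm from the nearest pair of top edges, running from the floor to the underside of the top.

B is a four-legged stool. The seat is a 259×256×30 mm slab whose top surface is at z = 391 mm; four square legs, each 38×38 mm in cross-section, run from the floor (z = 0) to the underside of the seat, each flush with a corner of the seat. Four stretchers, 38 mm wide and 25 mm tall, connect adjacent legs with their undersides at z = 162 mm, each running between the inner faces of the legs it joins and aligned with the legs' outer faces on the other axis.

C is a bookshelf 859 mm wide overall, 342 mm deep and 2064 mm tall. The two sides are 26 mm thick vertical panels. 6 horizontal shelves of 19 mm thickness span between the inner faces of the sides; the lowest shelf sits on the floor and shelves are stacked with a clear vertical gap of 360 mm between each pair.

Two stools sit around the table at the −y, −x sides. The bookshelf is on top of the table.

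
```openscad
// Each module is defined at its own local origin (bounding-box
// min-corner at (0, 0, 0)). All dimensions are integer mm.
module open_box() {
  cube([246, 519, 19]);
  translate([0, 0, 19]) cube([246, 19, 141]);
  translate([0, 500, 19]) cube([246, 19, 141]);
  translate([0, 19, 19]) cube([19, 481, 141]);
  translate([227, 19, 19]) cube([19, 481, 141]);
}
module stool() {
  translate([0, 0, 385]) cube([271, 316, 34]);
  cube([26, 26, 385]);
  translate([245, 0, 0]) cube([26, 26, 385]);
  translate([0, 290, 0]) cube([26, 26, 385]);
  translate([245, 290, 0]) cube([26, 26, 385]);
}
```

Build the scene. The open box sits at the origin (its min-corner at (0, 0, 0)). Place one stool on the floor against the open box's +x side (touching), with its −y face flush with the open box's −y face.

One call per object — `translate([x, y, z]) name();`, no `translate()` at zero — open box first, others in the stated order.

open_box();
translate([246, 0, 0]) stool();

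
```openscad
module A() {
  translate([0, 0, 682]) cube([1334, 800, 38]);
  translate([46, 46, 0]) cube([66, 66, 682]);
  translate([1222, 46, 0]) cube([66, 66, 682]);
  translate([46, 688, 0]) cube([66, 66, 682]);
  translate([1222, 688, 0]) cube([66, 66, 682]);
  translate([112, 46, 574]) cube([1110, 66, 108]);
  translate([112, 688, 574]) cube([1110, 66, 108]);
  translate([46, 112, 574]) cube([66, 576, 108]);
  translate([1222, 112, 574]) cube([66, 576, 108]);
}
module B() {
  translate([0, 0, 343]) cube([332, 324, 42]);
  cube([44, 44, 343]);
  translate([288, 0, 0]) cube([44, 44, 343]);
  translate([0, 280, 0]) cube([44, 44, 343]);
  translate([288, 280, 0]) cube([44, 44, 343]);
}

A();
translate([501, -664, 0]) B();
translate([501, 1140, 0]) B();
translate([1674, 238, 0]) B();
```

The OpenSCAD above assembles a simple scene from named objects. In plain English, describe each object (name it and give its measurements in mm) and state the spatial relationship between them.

A is a rectangular dining table. The top is 1334×800×38 mm with its upper surface at z = 720 mm. It stands on four 66×66 mm square legs, each inset 46 mm from the nearest pair of top edges, running from the floor to the underside of the top. Four apron rails, 66 mm thick and 108 mm tall, run between adjacent legs with their top edges flush with the underside of the top and their outer faces flush with the legs' outer faces.

B is a four-legged stool. The seat is a 332×324×42 mm slab whose top surface is at z = 385 mm; four square legs, each 44×44 mm in cross-section, run from the floor (z = 0) to the underside of the seat, each flush with a corner of the seat.

Three stools sit around the table at the −y, +y, +x sides.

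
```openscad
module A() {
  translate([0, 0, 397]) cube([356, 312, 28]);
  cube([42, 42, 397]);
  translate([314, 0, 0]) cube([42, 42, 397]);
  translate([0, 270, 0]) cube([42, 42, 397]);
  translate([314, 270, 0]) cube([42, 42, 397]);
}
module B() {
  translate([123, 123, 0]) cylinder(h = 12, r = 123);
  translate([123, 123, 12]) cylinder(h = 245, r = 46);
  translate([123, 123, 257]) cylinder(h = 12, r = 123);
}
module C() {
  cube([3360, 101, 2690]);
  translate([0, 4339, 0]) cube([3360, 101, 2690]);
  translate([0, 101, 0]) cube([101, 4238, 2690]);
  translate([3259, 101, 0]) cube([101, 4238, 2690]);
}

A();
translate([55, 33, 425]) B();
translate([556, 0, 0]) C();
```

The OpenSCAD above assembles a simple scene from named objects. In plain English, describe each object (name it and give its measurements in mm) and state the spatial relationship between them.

A is a simple wooden stool: a rectangular seat 356 mm (x) by 312 mm (y), 28 mm thick, top face at z = 425 mm, on four square legs, each 42×42 mm in cross-section. The legs rest on z = 0, each flush with a corner of the seat.

B is a spool: two coaxial disc flanges of radius 123 mm and thickness 12 mm, joined by a core cylinder of radius 46 mm and height 245 mm. The lower flange rests on z = 0 and the three cylinders share a vertical axis.

C is a box-shaped house frame (walls only): outside footprint 3360×4440 mm, wall height 2690 mm, wall thickness 101 mm. The two y-facing walls run the full x-width; the two x-facing walls fit between the inner faces of the y-facing walls.

The spool is on top of the stool, centred. The house frame is on the floor beside the stool on its +x side.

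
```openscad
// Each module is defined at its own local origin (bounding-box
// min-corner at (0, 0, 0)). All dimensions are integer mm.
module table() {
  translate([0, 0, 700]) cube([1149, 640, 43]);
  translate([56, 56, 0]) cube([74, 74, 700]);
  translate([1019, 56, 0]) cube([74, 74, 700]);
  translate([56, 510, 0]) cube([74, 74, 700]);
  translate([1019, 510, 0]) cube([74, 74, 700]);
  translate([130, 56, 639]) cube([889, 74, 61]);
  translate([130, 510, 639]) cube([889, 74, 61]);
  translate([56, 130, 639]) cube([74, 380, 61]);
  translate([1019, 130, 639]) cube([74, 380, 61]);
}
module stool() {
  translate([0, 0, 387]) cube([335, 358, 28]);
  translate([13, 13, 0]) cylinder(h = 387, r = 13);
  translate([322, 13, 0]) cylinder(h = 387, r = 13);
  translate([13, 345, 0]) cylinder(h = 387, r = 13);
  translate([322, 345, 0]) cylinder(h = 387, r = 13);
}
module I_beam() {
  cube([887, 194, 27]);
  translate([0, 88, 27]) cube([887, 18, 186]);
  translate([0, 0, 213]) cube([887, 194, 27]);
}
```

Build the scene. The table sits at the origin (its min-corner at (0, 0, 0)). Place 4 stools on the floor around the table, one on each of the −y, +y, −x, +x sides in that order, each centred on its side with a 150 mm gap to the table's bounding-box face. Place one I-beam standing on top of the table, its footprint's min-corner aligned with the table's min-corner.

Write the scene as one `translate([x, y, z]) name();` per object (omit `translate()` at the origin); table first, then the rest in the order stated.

table();
translate([407, -508, 0]) stool();
translate([407, 790, 0]) stool();
translate([-485, 141, 0]) stool();
translate([1299, 141, 0]) stool();
translate([0, 0, 743]) I_beam();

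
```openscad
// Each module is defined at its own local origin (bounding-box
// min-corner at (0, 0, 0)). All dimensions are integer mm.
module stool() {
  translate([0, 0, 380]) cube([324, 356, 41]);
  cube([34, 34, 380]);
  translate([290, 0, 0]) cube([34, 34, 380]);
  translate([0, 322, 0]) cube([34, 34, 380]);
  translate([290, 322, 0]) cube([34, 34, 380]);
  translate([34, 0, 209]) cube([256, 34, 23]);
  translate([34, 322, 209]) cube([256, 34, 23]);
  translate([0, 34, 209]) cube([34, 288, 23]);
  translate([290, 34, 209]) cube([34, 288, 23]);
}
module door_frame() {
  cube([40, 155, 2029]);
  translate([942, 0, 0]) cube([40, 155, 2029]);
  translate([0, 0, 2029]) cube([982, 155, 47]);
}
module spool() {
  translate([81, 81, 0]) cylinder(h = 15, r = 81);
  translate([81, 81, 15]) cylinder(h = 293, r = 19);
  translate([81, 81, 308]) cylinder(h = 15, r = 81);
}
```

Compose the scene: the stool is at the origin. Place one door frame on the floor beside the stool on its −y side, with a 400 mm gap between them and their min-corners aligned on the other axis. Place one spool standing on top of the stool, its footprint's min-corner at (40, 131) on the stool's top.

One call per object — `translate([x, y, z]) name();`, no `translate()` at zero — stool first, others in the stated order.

stool();
translate([0, -555, 0]) door_frame();
translate([40, 131, 421]) spool();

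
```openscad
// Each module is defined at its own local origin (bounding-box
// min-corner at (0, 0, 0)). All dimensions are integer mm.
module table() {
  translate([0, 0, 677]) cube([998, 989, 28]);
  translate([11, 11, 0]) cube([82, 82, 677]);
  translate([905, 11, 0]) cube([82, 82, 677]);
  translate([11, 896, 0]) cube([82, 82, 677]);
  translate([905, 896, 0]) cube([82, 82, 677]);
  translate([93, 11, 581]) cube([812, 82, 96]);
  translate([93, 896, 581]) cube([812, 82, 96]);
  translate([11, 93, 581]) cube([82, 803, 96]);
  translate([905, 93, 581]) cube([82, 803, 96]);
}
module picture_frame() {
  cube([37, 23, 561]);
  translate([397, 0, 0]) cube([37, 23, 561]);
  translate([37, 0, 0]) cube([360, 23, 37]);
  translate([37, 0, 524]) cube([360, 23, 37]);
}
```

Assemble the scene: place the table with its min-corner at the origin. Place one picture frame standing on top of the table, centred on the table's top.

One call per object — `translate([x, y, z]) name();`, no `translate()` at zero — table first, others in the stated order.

table();
translate([282, 483, 705]) picture_frame();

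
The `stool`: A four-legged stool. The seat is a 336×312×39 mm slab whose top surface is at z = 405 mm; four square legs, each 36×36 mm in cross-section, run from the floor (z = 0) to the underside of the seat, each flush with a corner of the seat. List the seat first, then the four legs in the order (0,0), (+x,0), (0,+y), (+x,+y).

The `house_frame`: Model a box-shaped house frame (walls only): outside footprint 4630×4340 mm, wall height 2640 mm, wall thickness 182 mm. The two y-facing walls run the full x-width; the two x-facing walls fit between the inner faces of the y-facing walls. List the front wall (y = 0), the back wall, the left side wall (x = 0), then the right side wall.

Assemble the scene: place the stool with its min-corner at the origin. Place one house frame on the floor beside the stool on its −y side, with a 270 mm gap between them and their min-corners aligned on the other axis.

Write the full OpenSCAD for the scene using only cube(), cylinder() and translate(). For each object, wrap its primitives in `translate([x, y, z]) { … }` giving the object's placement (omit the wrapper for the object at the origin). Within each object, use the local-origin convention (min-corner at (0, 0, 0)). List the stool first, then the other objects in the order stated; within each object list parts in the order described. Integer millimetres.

translate([0, 0, 366]) cube([336, 312, 39]);
cube([36, 36, 366]);
translate([300, 0, 0]) cube([36, 36, 366]);
translate([0, 276, 0]) cube([36, 36, 366]);
translate([300, 276, 0]) cube([36, 36, 366]);
translate([0, -4610, 0]) {
  cube([4630, 182, 2640]);
  translate([0, 4158, 0]) cube([4630, 182, 2640]);
  translate([0, 182, 0]) cube([182, 3976, 2640]);
  translate([4448, 182, 0]) cube([182, 3976, 2640]);
}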